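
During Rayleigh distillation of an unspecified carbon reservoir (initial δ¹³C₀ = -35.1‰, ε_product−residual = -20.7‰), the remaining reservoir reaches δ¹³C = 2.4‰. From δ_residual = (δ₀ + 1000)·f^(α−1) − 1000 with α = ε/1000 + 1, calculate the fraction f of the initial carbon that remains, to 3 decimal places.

0.159

α − 1 = ε/1000 = -0.0207
(δ_res + 1000)/(δ₀ + 1000) = (2.4 + 1000)/(-35.1 + 1000) = 1002.4/964.9 = 1.038864
f = 1.038864^(1/-0.0207) = exp(ln(1.038864)/-0.0207) = exp(0.03813/-0.0207)
f = exp(-1.8419) = 0.1585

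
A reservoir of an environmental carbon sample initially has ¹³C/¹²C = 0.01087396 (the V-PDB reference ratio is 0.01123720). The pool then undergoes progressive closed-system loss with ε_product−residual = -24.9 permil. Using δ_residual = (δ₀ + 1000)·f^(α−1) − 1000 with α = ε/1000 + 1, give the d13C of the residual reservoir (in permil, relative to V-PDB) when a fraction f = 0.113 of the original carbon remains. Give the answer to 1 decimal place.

21.7 permil

δ₀ = (0.01087396/0.01123720 − 1)×1000 = (0.967675 − 1)×1000 = -32.325 permil
α − 1 = ε/1000 = -0.0249
f^(α−1) = 0.113^(-0.0249) = 1.055792
δ_res = (-32.325 + 1000) × 1.055792 − 1000 = 1021.664 − 1000 = 21.66 permil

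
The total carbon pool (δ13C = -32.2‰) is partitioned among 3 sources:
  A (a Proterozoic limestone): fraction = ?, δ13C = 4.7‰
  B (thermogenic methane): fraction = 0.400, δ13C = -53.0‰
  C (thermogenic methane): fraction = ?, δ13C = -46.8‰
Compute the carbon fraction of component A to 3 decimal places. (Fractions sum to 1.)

0.332

Let f_A and f_C be the unknown fractions; fractions sum to 1 so f_A + f_C = 0.600.
Mass balance: Σ fᵢ·δᵢ = δ_bulk ⇒ f_A·(4.7) + f_C·(-46.8) = -32.2 − (-21.200) = -11.000
Substitute f_C = 0.600 − f_A:
f_A·(4.7 − -46.8) = -11.000 − 0.600×(-46.8) = 17.080
f_A = 17.080 / 51.5 = 0.3317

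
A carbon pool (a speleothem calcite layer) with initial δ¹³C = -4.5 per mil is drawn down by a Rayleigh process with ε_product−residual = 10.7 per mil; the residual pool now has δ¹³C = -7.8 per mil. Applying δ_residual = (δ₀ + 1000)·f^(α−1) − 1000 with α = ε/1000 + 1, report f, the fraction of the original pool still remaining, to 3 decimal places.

α − 1 = ε/1000 = 0.0107
(δ_res + 1000)/(δ₀ + 1000) = (-7.8 + 1000)/(-4.5 + 1000) = 992.2/995.5 = 0.996685
f = 0.996685^(1/0.0107) = exp(ln(0.996685)/0.0107) = exp(-0.00332/0.0107)
f = exp(-0.3103) = 0.7332

0.733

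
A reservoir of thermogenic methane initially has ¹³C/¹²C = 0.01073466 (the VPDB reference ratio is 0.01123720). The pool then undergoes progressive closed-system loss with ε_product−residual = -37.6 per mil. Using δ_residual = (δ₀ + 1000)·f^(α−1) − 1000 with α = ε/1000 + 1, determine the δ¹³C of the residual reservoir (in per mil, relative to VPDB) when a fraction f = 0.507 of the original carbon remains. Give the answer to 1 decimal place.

δ₀ = (0.01073466/0.01123720 − 1)×1000 = (0.955279 − 1)×1000 = -44.721 per mil
α − 1 = ε/1000 = -0.0376
f^(α−1) = 0.507^(-0.0376) = 1.025869
δ_res = (-44.721 + 1000) × 1.025869 − 1000 = 979.991 − 1000 = -20.01 per mil

-20.0 per mil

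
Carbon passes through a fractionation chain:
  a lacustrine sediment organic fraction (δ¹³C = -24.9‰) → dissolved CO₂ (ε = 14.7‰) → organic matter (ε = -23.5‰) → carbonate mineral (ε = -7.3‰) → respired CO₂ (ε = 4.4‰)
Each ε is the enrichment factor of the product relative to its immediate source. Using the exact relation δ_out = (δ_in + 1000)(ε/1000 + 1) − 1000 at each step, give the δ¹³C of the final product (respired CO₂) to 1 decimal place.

step 1: δ = (-24.90 + 1000)·(14.7/1000 + 1) − 1000 = -10.57‰
step 2: δ = (-10.57 + 1000)·(-23.5/1000 + 1) − 1000 = -33.82‰
step 3: δ = (-33.82 + 1000)·(-7.3/1000 + 1) − 1000 = -40.87‰
step 4: δ = (-40.87 + 1000)·(4.4/1000 + 1) − 1000 = -36.65‰

-36.7‰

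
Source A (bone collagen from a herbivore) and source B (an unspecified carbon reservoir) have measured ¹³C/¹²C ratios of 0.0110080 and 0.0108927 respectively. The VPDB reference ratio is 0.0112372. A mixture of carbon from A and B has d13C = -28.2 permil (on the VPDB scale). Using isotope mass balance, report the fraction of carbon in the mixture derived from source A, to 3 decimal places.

δ_A = (0.0110080/0.0112372 − 1)×1000 = (0.979603 − 1)×1000 = -20.397 permil
δ_B = (0.0108927/0.0112372 − 1)×1000 = (0.969343 − 1)×1000 = -30.657 permil
f_A = (δ_mix − δ_B)/(δ_A − δ_B) = (-28.2 − (-30.657))/(-20.397 − (-30.657))
f_A = 2.457 / 10.261 = 0.2395

0.239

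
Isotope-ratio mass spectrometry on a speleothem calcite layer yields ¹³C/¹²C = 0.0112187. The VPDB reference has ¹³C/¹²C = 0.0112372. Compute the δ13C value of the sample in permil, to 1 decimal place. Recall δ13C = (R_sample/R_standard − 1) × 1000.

-1.6 permil

δ13C = (R_sample / R_standard − 1) × 1000
R_sample / R_standard = 0.0112187 / 0.0112372 = 0.998354
δ13C = (0.998354 − 1) × 1000 = -1.65 permil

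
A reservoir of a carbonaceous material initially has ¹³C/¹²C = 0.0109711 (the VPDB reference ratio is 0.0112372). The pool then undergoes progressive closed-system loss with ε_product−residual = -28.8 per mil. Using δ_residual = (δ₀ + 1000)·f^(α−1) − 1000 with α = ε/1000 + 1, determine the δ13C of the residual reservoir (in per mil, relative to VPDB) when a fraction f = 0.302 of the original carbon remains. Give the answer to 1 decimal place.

10.6 per mil

δ₀ = (0.0109711/0.0112372 − 1)×1000 = (0.976320 − 1)×1000 = -23.680 per mil
α − 1 = ε/1000 = -0.0288
f^(α−1) = 0.302^(-0.0288) = 1.035084
δ_res = (-23.680 + 1000) × 1.035084 − 1000 = 1010.573 − 1000 = 10.57 per mil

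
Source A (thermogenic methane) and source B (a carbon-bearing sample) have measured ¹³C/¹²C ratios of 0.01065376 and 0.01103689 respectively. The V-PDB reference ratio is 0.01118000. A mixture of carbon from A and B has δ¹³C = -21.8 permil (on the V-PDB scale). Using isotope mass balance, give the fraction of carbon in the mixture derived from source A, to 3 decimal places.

0.263

δ_A = (0.01065376/0.01118000 − 1)×1000 = (0.952930 − 1)×1000 = -47.070 permil
δ_B = (0.01103689/0.01118000 − 1)×1000 = (0.987199 − 1)×1000 = -12.801 permil
f_A = (δ_mix − δ_B)/(δ_A − δ_B) = (-21.8 − (-12.801))/(-47.070 − (-12.801))
f_A = -8.999 / -34.269 = 0.2626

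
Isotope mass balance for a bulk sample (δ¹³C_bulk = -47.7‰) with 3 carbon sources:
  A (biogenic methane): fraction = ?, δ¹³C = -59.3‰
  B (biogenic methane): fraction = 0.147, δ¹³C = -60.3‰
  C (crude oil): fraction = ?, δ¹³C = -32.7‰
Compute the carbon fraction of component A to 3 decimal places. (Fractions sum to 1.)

0.411

Let f_A and f_C be the unknown fractions; fractions sum to 1 so f_A + f_C = 0.853.
Mass balance: Σ fᵢ·δᵢ = δ_bulk ⇒ f_A·(-59.3) + f_C·(-32.7) = -47.7 − (-8.864) = -38.836
Substitute f_C = 0.853 − f_A:
f_A·(-59.3 − -32.7) = -38.836 − 0.853×(-32.7) = -10.943
f_A = -10.943 / -26.6 = 0.4114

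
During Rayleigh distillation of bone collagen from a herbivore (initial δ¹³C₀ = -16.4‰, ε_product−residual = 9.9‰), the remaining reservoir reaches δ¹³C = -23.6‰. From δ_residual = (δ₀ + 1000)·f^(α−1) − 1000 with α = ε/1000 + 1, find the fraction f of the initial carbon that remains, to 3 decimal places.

0.476

α − 1 = ε/1000 = 0.0099
(δ_res + 1000)/(δ₀ + 1000) = (-23.6 + 1000)/(-16.4 + 1000) = 976.4/983.6 = 0.992680
f = 0.992680^(1/0.0099) = exp(ln(0.992680)/0.0099) = exp(-0.00735/0.0099)
f = exp(-0.7421) = 0.4761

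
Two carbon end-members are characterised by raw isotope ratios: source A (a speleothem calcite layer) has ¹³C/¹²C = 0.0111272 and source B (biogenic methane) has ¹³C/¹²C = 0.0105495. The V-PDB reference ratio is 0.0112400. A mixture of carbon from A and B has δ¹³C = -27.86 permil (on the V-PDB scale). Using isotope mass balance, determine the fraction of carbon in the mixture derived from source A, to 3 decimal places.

0.653

δ_A = (0.0111272/0.0112400 − 1)×1000 = (0.989964 − 1)×1000 = -10.036 permil
δ_B = (0.0105495/0.0112400 − 1)×1000 = (0.938568 − 1)×1000 = -61.432 permil
f_A = (δ_mix − δ_B)/(δ_A − δ_B) = (-27.86 − (-61.432))/(-10.036 − (-61.432))
f_A = 33.572 / 51.397 = 0.6532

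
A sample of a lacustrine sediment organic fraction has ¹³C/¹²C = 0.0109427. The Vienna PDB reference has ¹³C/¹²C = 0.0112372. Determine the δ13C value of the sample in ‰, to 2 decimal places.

-26.21‰

δ13C = (R_sample / R_standard − 1) × 1000
R_sample / R_standard = 0.0109427 / 0.0112372 = 0.973792
δ13C = (0.973792 − 1) × 1000 = -26.208‰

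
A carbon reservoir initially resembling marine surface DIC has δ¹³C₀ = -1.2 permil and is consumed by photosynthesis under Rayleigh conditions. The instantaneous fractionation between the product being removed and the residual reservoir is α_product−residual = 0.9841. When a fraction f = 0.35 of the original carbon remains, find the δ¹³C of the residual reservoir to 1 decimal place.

15.6 permil

Rayleigh residual: δ_res = (δ₀ + 1000)·f^(α−1) − 1000
α − 1 = -0.01590
f^(α−1) = 0.35^(-0.01590) = 1.016832
δ_res = (-1.2 + 1000) × 1.016832 − 1000 = 1015.612 − 1000 = 15.61 permil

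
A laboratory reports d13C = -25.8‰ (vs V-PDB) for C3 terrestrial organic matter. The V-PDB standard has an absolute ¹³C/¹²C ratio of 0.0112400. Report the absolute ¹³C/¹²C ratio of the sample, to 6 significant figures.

R_sample = R_standard × (d13C/1000 + 1)
R_sample = 0.0112400 × (-25.8/1000 + 1) = 0.0112400 × 0.974200
R_sample = 0.0109500

0.0109500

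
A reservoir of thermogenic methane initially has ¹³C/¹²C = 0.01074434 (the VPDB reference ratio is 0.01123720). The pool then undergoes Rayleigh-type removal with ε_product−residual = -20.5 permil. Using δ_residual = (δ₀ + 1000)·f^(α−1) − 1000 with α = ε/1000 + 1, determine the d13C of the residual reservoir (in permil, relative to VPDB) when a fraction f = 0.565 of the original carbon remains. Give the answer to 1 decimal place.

-32.6 permil

δ₀ = (0.01074434/0.01123720 − 1)×1000 = (0.956140 − 1)×1000 = -43.860 permil
α − 1 = ε/1000 = -0.0205
f^(α−1) = 0.565^(-0.0205) = 1.011773
δ_res = (-43.860 + 1000) × 1.011773 − 1000 = 967.397 − 1000 = -32.60 permil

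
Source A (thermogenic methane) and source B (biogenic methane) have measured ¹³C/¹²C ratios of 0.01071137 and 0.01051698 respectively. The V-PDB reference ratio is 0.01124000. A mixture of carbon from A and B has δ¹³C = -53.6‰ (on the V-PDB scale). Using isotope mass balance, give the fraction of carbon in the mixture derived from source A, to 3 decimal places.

δ_A = (0.01071137/0.01124000 − 1)×1000 = (0.952969 − 1)×1000 = -47.031‰
δ_B = (0.01051698/0.01124000 − 1)×1000 = (0.935674 − 1)×1000 = -64.326‰
f_A = (δ_mix − δ_B)/(δ_A − δ_B) = (-53.6 − (-64.326))/(-47.031 − (-64.326))
f_A = 10.726 / 17.294 = 0.6202

0.620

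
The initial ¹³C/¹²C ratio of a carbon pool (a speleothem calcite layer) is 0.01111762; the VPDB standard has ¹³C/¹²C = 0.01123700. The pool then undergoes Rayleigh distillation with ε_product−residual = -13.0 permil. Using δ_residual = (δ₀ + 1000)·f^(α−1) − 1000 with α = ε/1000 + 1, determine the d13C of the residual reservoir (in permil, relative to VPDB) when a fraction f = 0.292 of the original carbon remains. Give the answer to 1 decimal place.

δ₀ = (0.01111762/0.01123700 − 1)×1000 = (0.989376 − 1)×1000 = -10.624 permil
α − 1 = ε/1000 = -0.0130
f^(α−1) = 0.292^(-0.0130) = 1.016132
δ_res = (-10.624 + 1000) × 1.016132 − 1000 = 1005.337 − 1000 = 5.34 permil

5.3 permil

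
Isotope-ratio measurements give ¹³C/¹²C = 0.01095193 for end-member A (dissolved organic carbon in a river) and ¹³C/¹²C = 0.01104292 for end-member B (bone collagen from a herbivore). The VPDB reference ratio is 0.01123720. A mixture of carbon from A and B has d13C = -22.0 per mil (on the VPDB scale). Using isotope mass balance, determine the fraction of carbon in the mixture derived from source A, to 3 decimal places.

0.582

δ_A = (0.01095193/0.01123720 − 1)×1000 = (0.974614 − 1)×1000 = -25.386 per mil
δ_B = (0.01104292/0.01123720 − 1)×1000 = (0.982711 − 1)×1000 = -17.289 per mil
f_A = (δ_mix − δ_B)/(δ_A − δ_B) = (-22.0 − (-17.289))/(-25.386 − (-17.289))
f_A = -4.711 / -8.097 = 0.5818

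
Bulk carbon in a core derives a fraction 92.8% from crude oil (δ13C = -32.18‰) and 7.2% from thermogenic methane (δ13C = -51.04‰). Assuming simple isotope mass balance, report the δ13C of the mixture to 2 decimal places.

δ_mix = f_A·δ_A + f_B·δ_B
δ_mix = 0.928 × (-32.18) + 0.072 × (-51.04)
δ_mix = -29.863 + -3.675 = -33.538‰

-33.54‰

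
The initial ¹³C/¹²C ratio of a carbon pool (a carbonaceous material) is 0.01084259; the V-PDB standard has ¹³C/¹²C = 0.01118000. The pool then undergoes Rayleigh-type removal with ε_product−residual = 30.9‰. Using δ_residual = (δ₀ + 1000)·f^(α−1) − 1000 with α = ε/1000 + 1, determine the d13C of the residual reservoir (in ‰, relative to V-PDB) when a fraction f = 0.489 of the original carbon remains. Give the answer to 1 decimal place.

δ₀ = (0.01084259/0.01118000 − 1)×1000 = (0.969820 − 1)×1000 = -30.180‰
α − 1 = ε/1000 = 0.0309
f^(α−1) = 0.489^(0.0309) = 0.978137
δ_res = (-30.180 + 1000) × 0.978137 − 1000 = 948.617 − 1000 = -51.38‰

-51.4‰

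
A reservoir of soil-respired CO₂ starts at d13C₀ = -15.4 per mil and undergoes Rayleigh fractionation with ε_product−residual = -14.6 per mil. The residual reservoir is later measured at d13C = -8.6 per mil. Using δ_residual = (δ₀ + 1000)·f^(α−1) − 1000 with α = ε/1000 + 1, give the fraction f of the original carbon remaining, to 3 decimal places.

α − 1 = ε/1000 = -0.0146
(δ_res + 1000)/(δ₀ + 1000) = (-8.6 + 1000)/(-15.4 + 1000) = 991.4/984.6 = 1.006906
f = 1.006906^(1/-0.0146) = exp(ln(1.006906)/-0.0146) = exp(0.00688/-0.0146)
f = exp(-0.4714) = 0.6241

0.624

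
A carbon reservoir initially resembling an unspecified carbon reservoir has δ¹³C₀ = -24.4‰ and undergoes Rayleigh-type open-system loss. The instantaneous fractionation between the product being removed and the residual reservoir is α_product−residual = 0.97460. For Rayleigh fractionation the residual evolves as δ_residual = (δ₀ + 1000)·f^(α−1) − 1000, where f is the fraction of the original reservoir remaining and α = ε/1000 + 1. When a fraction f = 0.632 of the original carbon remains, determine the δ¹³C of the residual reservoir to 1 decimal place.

-13.0‰

Rayleigh residual: δ_res = (δ₀ + 1000)·f^(α−1) − 1000
α − 1 = -0.02540
f^(α−1) = 0.632^(-0.02540) = 1.011723
δ_res = (-24.4 + 1000) × 1.011723 − 1000 = 987.037 − 1000 = -12.96‰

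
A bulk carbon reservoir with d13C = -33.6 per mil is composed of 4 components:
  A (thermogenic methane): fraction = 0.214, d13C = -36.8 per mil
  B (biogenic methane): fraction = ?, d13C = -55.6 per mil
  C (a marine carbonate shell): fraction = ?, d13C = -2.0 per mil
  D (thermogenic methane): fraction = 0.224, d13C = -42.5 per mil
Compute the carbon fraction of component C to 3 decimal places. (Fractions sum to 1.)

Let f_C and f_B be the unknown fractions; fractions sum to 1 so f_C + f_B = 0.562.
Mass balance: Σ fᵢ·δᵢ = δ_bulk ⇒ f_C·(-2.0) + f_B·(-55.6) = -33.6 − (-17.395) = -16.205
Substitute f_B = 0.562 − f_C:
f_C·(-2.0 − -55.6) = -16.205 − 0.562×(-55.6) = 15.042
f_C = 15.042 / 53.6 = 0.2806

0.281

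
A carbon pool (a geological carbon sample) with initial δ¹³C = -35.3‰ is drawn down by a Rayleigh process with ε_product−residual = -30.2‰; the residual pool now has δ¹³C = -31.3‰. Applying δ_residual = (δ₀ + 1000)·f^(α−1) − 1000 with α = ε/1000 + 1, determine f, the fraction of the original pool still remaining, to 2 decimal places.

0.87

α − 1 = ε/1000 = -0.0302
(δ_res + 1000)/(δ₀ + 1000) = (-31.3 + 1000)/(-35.3 + 1000) = 968.7/964.7 = 1.004146
f = 1.004146^(1/-0.0302) = exp(ln(1.004146)/-0.0302) = exp(0.00414/-0.0302)
f = exp(-0.1370) = 0.8720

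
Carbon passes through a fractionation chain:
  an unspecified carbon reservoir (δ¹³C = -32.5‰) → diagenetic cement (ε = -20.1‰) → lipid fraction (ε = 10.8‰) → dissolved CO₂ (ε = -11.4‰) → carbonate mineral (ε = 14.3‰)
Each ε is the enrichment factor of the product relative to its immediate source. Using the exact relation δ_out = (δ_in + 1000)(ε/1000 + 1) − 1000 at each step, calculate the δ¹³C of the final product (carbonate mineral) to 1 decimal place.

-39.1‰

step 1: δ = (-32.50 + 1000)·(-20.1/1000 + 1) − 1000 = -51.95‰
step 2: δ = (-51.95 + 1000)·(10.8/1000 + 1) − 1000 = -41.71‰
step 3: δ = (-41.71 + 1000)·(-11.4/1000 + 1) − 1000 = -52.63‰
step 4: δ = (-52.63 + 1000)·(14.3/1000 + 1) − 1000 = -39.08‰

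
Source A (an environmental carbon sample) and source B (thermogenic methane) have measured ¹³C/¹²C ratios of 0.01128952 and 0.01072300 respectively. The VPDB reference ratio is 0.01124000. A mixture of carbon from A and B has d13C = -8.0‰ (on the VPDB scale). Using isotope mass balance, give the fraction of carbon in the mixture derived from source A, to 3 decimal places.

δ_A = (0.01128952/0.01124000 − 1)×1000 = (1.004406 − 1)×1000 = 4.406‰
δ_B = (0.01072300/0.01124000 − 1)×1000 = (0.954004 − 1)×1000 = -45.996‰
f_A = (δ_mix − δ_B)/(δ_A − δ_B) = (-8.0 − (-45.996))/(4.406 − (-45.996))
f_A = 37.996 / 50.402 = 0.7539

0.754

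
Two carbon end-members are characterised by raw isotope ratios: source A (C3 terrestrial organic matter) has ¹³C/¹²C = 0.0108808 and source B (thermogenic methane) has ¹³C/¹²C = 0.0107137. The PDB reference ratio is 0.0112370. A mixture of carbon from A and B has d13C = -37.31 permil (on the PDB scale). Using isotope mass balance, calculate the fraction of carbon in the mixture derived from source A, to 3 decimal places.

0.623

δ_A = (0.0108808/0.0112370 − 1)×1000 = (0.968301 − 1)×1000 = -31.699 permil
δ_B = (0.0107137/0.0112370 − 1)×1000 = (0.953431 − 1)×1000 = -46.569 permil
f_A = (δ_mix − δ_B)/(δ_A − δ_B) = (-37.31 − (-46.569))/(-31.699 − (-46.569))
f_A = 9.259 / 14.871 = 0.6227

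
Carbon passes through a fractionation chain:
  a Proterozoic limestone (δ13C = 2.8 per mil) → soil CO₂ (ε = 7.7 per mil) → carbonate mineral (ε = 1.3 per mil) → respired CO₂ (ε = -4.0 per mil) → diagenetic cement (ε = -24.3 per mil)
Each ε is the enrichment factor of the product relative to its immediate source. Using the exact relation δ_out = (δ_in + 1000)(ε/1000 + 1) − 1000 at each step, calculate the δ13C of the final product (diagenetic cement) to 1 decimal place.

step 1: δ = (2.80 + 1000)·(7.7/1000 + 1) − 1000 = 10.52 per mil
step 2: δ = (10.52 + 1000)·(1.3/1000 + 1) − 1000 = 11.84 per mil
step 3: δ = (11.84 + 1000)·(-4.0/1000 + 1) − 1000 = 7.79 per mil
step 4: δ = (7.79 + 1000)·(-24.3/1000 + 1) − 1000 = -16.70 per mil

-16.7 per mil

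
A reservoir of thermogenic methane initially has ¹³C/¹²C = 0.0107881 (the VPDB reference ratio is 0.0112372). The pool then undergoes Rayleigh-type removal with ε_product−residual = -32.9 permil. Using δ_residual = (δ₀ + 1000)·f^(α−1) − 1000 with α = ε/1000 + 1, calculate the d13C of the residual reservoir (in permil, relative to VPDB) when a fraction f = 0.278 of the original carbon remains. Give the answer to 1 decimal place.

δ₀ = (0.0107881/0.0112372 − 1)×1000 = (0.960035 − 1)×1000 = -39.965 permil
α − 1 = ε/1000 = -0.0329
f^(α−1) = 0.278^(-0.0329) = 1.043016
δ_res = (-39.965 + 1000) × 1.043016 − 1000 = 1001.331 − 1000 = 1.33 permil

1.3 permil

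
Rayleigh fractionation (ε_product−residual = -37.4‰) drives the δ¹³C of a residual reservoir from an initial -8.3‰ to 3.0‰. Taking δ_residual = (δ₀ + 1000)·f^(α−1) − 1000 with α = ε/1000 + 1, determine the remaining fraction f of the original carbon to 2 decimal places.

α − 1 = ε/1000 = -0.0374
(δ_res + 1000)/(δ₀ + 1000) = (3.0 + 1000)/(-8.3 + 1000) = 1003.0/991.7 = 1.011395
f = 1.011395^(1/-0.0374) = exp(ln(1.011395)/-0.0374) = exp(0.01133/-0.0374)
f = exp(-0.3029) = 0.7386

0.74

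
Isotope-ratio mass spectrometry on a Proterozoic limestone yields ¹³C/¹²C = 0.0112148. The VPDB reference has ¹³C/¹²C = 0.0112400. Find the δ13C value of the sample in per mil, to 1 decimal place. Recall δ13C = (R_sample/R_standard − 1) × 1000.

-2.2 per mil

δ13C = (R_sample / R_standard − 1) × 1000
R_sample / R_standard = 0.0112148 / 0.0112400 = 0.997758
δ13C = (0.997758 − 1) × 1000 = -2.24 per mil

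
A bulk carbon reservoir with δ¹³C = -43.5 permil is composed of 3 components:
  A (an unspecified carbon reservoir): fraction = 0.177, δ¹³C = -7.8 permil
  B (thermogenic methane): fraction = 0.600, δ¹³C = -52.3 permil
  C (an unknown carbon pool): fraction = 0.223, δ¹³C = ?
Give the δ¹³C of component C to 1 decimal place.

-48.2 permil

Isotope mass balance: δ_bulk = Σ fᵢ·δᵢ.
-43.5 = 0.177×(-7.8) + 0.600×(-52.3) + 0.223×δ_C
0.223·δ_C = -43.5 − (-32.761) = -10.739
δ_C = -10.739 / 0.223 = -48.16 permil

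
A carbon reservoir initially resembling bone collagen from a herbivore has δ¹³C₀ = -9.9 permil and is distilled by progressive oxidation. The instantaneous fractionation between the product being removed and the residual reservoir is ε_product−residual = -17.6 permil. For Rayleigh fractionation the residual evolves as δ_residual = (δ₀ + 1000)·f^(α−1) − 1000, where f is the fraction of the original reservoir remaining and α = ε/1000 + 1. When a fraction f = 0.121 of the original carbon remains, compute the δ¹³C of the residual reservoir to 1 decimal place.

27.6 permil

Rayleigh residual: δ_res = (δ₀ + 1000)·f^(α−1) − 1000
α = ε/1000 + 1 = 0.98240, so α − 1 = -0.01760
f^(α−1) = 0.121^(-0.01760) = 1.037870
δ_res = (-9.9 + 1000) × 1.037870 − 1000 = 1027.595 − 1000 = 27.60 permil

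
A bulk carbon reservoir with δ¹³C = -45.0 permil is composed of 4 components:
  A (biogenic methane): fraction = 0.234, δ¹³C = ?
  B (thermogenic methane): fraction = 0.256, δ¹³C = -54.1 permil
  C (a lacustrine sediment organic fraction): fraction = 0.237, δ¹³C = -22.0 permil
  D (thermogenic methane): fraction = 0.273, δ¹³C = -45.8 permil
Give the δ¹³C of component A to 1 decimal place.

Isotope mass balance: δ_bulk = Σ fᵢ·δᵢ.
-45.0 = 0.234×δ_A + 0.256×(-54.1) + 0.237×(-22.0) + 0.273×(-45.8)
0.234·δ_A = -45.0 − (-31.567) = -13.433
δ_A = -13.433 / 0.234 = -57.41 permil

-57.4 permil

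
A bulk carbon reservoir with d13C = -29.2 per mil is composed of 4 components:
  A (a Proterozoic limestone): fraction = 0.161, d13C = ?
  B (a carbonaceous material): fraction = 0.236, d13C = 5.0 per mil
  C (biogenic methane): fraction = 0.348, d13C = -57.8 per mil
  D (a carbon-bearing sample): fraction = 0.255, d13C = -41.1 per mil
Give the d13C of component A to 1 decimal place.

1.3 per mil

Isotope mass balance: δ_bulk = Σ fᵢ·δᵢ.
-29.2 = 0.161×δ_A + 0.236×(5.0) + 0.348×(-57.8) + 0.255×(-41.1)
0.161·δ_A = -29.2 − (-29.415) = 0.215
δ_A = 0.215 / 0.161 = 1.33 per mil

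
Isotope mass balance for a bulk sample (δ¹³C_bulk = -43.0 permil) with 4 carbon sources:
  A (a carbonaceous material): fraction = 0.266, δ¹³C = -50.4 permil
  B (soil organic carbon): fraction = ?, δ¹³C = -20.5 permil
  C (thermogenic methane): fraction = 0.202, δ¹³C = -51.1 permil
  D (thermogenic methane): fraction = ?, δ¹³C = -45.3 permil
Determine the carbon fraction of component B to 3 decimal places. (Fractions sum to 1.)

0.195

Let f_B and f_D be the unknown fractions; fractions sum to 1 so f_B + f_D = 0.532.
Mass balance: Σ fᵢ·δᵢ = δ_bulk ⇒ f_B·(-20.5) + f_D·(-45.3) = -43.0 − (-23.729) = -19.271
Substitute f_D = 0.532 − f_B:
f_B·(-20.5 − -45.3) = -19.271 − 0.532×(-45.3) = 4.828
f_B = 4.828 / 24.8 = 0.1947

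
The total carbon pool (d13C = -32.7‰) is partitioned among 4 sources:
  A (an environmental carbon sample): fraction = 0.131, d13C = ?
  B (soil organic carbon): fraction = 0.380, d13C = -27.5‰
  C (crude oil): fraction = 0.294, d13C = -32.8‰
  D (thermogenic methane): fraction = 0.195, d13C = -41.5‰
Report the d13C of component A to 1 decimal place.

-34.5‰

Isotope mass balance: δ_bulk = Σ fᵢ·δᵢ.
-32.7 = 0.131×δ_A + 0.380×(-27.5) + 0.294×(-32.8) + 0.195×(-41.5)
0.131·δ_A = -32.7 − (-28.186) = -4.514
δ_A = -4.514 / 0.131 = -34.46‰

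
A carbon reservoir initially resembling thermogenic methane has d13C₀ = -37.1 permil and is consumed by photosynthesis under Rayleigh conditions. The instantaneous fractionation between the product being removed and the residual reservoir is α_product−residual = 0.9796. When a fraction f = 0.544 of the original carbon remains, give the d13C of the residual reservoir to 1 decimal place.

-25.1 permil

Rayleigh residual: δ_res = (δ₀ + 1000)·f^(α−1) − 1000
α − 1 = -0.02040
f^(α−1) = 0.544^(-0.02040) = 1.012497
δ_res = (-37.1 + 1000) × 1.012497 − 1000 = 974.933 − 1000 = -25.07 permil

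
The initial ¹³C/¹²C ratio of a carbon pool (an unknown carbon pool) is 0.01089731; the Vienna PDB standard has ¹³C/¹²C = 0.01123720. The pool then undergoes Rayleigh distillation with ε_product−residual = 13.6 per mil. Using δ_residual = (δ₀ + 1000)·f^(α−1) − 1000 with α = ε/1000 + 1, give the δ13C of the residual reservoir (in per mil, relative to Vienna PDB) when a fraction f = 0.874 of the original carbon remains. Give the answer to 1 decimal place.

δ₀ = (0.01089731/0.01123720 − 1)×1000 = (0.969753 − 1)×1000 = -30.247 per mil
α − 1 = ε/1000 = 0.0136
f^(α−1) = 0.874^(0.0136) = 0.998170
δ_res = (-30.247 + 1000) × 0.998170 − 1000 = 967.979 − 1000 = -32.02 per mil

-32.0 per mil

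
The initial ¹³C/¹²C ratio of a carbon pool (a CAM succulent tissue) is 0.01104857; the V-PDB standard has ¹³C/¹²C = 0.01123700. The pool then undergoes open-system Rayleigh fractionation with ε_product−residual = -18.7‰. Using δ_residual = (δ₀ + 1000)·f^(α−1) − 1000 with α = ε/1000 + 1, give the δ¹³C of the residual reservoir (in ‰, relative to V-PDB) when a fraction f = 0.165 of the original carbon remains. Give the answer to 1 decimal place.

16.9‰

δ₀ = (0.01104857/0.01123700 − 1)×1000 = (0.983231 − 1)×1000 = -16.769‰
α − 1 = ε/1000 = -0.0187
f^(α−1) = 0.165^(-0.0187) = 1.034268
δ_res = (-16.769 + 1000) × 1.034268 − 1000 = 1016.925 − 1000 = 16.92‰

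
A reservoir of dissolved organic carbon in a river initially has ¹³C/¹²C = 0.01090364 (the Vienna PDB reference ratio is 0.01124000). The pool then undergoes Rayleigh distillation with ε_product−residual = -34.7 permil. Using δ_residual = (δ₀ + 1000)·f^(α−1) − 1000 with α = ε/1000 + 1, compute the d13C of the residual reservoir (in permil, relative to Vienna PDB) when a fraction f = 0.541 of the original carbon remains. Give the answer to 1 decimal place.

δ₀ = (0.01090364/0.01124000 − 1)×1000 = (0.970075 − 1)×1000 = -29.925 permil
α − 1 = ε/1000 = -0.0347
f^(α−1) = 0.541^(-0.0347) = 1.021546
δ_res = (-29.925 + 1000) × 1.021546 − 1000 = 990.976 − 1000 = -9.02 permil

-9.0 permil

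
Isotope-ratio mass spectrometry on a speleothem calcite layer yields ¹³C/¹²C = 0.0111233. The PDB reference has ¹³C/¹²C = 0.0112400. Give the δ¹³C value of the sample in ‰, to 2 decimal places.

-10.38‰

δ¹³C = (R_sample / R_standard − 1) × 1000
R_sample / R_standard = 0.0111233 / 0.0112400 = 0.989617
δ¹³C = (0.989617 − 1) × 1000 = -10.383‰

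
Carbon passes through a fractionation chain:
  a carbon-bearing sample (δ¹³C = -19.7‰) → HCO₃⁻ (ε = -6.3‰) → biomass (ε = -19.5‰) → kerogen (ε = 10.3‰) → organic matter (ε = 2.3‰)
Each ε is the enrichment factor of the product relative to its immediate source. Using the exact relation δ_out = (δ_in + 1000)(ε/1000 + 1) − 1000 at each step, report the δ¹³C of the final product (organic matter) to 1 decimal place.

step 1: δ = (-19.70 + 1000)·(-6.3/1000 + 1) − 1000 = -25.88‰
step 2: δ = (-25.88 + 1000)·(-19.5/1000 + 1) − 1000 = -44.87‰
step 3: δ = (-44.87 + 1000)·(10.3/1000 + 1) − 1000 = -35.03‰
step 4: δ = (-35.03 + 1000)·(2.3/1000 + 1) − 1000 = -32.81‰

-32.8‰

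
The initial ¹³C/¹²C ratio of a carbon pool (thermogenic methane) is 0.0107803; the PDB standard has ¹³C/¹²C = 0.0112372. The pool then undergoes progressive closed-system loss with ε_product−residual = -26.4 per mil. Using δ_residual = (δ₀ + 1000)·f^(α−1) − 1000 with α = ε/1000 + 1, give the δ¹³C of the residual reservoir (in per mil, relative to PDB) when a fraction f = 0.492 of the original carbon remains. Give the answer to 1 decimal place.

δ₀ = (0.0107803/0.0112372 − 1)×1000 = (0.959340 − 1)×1000 = -40.660 per mil
α − 1 = ε/1000 = -0.0264
f^(α−1) = 0.492^(-0.0264) = 1.018901
δ_res = (-40.660 + 1000) × 1.018901 − 1000 = 977.473 − 1000 = -22.53 per mil

-22.5 per mil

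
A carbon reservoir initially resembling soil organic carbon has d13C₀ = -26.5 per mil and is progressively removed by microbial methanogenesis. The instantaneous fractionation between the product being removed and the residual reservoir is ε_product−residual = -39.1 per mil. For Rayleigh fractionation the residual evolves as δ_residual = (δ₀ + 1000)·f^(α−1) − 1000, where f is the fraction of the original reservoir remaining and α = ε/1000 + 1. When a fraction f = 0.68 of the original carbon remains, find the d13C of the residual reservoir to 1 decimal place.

Rayleigh residual: δ_res = (δ₀ + 1000)·f^(α−1) − 1000
α = ε/1000 + 1 = 0.96090, so α − 1 = -0.03910
f^(α−1) = 0.68^(-0.03910) = 1.015194
δ_res = (-26.5 + 1000) × 1.015194 − 1000 = 988.291 − 1000 = -11.71 per mil

-11.7 per mil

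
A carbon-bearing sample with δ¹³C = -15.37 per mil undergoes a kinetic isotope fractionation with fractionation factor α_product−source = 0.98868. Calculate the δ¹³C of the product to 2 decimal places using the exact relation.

-26.52 per mil

δ_product = (δ_source + 1000)·α − 1000
δ_product = (-15.37 + 1000) × 0.98868 − 1000
δ_product = 973.484 − 1000 = -26.516 per mil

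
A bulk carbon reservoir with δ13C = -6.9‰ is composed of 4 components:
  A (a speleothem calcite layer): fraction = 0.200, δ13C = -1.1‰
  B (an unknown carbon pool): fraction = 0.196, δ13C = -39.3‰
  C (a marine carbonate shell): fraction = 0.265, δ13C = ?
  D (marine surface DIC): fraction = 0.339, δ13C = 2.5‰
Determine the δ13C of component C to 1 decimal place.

Isotope mass balance: δ_bulk = Σ fᵢ·δᵢ.
-6.9 = 0.200×(-1.1) + 0.196×(-39.3) + 0.265×δ_C + 0.339×(2.5)
0.265·δ_C = -6.9 − (-7.075) = 0.175
δ_C = 0.175 / 0.265 = 0.66‰

0.7‰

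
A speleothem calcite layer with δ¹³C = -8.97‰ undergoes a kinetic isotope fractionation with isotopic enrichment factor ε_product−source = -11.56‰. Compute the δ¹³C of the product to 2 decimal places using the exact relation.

Exactly, δ_product = (δ_source + 1000)·(ε/1000 + 1) − 1000.
δ_product = (-8.97 + 1000) × (-11.56/1000 + 1) − 1000
δ_product = -20.426‰

-20.43‰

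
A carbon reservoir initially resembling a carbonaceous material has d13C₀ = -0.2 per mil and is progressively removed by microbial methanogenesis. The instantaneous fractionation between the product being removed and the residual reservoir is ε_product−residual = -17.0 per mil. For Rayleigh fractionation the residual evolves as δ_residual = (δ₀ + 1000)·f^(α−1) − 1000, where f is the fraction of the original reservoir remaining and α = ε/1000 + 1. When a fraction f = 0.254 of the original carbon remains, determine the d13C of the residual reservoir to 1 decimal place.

Rayleigh residual: δ_res = (δ₀ + 1000)·f^(α−1) − 1000
α = ε/1000 + 1 = 0.98300, so α − 1 = -0.01700
f^(α−1) = 0.254^(-0.01700) = 1.023571
δ_res = (-0.2 + 1000) × 1.023571 − 1000 = 1023.366 − 1000 = 23.37 per mil

23.4 per mil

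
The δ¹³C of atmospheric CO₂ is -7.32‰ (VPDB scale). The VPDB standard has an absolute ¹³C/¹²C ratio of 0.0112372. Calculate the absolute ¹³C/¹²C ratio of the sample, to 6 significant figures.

0.0111549

R_sample = R_standard × (δ¹³C/1000 + 1)
R_sample = 0.0112372 × (-7.32/1000 + 1) = 0.0112372 × 0.992680
R_sample = 0.0111549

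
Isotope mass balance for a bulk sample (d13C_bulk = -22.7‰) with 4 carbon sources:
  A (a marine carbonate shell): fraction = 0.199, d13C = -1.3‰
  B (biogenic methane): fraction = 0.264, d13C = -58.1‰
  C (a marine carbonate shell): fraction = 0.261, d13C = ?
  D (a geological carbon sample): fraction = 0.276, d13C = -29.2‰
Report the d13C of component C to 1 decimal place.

Isotope mass balance: δ_bulk = Σ fᵢ·δᵢ.
-22.7 = 0.199×(-1.3) + 0.264×(-58.1) + 0.261×δ_C + 0.276×(-29.2)
0.261·δ_C = -22.7 − (-23.656) = 0.956
δ_C = 0.956 / 0.261 = 3.66‰

3.7‰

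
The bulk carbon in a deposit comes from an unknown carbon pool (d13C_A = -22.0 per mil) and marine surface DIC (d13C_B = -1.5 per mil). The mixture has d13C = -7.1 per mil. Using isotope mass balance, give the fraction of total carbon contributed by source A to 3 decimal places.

δ_mix = f_A·δ_A + (1 − f_A)·δ_B  ⇒  f_A = (δ_mix − δ_B)/(δ_A − δ_B)
f_A = (-7.1 − (-1.5)) / (-22.0 − (-1.5))
f_A = -5.6 / -20.5 = 0.2732

0.273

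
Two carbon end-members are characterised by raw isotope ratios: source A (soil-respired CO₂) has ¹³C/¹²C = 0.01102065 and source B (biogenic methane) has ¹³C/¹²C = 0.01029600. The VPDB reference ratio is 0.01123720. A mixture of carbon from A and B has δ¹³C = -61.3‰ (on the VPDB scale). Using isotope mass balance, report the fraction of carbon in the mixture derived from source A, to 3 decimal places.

0.348

δ_A = (0.01102065/0.01123720 − 1)×1000 = (0.980729 − 1)×1000 = -19.271‰
δ_B = (0.01029600/0.01123720 − 1)×1000 = (0.916242 − 1)×1000 = -83.758‰
f_A = (δ_mix − δ_B)/(δ_A − δ_B) = (-61.3 − (-83.758))/(-19.271 − (-83.758))
f_A = 22.458 / 64.487 = 0.3483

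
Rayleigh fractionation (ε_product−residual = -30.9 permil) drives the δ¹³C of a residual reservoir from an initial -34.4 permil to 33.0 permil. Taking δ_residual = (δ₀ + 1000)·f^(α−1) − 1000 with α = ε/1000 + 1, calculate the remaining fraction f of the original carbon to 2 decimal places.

α − 1 = ε/1000 = -0.0309
(δ_res + 1000)/(δ₀ + 1000) = (33.0 + 1000)/(-34.4 + 1000) = 1033.0/965.6 = 1.069801
f = 1.069801^(1/-0.0309) = exp(ln(1.069801)/-0.0309) = exp(0.06747/-0.0309)
f = exp(-2.1836) = 0.1126

0.11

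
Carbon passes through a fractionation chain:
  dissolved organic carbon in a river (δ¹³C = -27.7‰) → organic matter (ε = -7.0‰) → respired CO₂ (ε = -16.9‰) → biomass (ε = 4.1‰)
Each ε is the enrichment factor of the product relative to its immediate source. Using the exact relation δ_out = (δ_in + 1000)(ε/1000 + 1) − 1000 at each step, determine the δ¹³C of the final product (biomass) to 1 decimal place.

-46.9‰

step 1: δ = (-27.70 + 1000)·(-7.0/1000 + 1) − 1000 = -34.51‰
step 2: δ = (-34.51 + 1000)·(-16.9/1000 + 1) − 1000 = -50.82‰
step 3: δ = (-50.82 + 1000)·(4.1/1000 + 1) − 1000 = -46.93‰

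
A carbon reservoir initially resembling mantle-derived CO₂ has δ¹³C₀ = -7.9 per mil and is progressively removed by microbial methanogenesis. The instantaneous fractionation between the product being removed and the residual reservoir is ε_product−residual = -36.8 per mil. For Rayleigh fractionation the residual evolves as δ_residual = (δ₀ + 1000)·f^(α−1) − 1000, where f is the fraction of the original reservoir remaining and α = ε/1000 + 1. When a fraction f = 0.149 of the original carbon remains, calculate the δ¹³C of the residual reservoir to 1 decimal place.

64.1 per mil

Rayleigh residual: δ_res = (δ₀ + 1000)·f^(α−1) − 1000
α = ε/1000 + 1 = 0.96320, so α − 1 = -0.03680
f^(α−1) = 0.149^(-0.03680) = 1.072573
δ_res = (-7.9 + 1000) × 1.072573 − 1000 = 1064.099 − 1000 = 64.10 per mil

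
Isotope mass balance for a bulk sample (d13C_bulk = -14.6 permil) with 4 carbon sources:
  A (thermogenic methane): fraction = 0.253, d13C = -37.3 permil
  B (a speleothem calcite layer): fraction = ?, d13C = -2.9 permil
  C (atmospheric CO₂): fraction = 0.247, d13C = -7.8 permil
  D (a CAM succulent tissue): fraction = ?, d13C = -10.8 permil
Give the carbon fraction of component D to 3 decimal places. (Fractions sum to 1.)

Let f_D and f_B be the unknown fractions; fractions sum to 1 so f_D + f_B = 0.500.
Mass balance: Σ fᵢ·δᵢ = δ_bulk ⇒ f_D·(-10.8) + f_B·(-2.9) = -14.6 − (-11.364) = -3.236
Substitute f_B = 0.500 − f_D:
f_D·(-10.8 − -2.9) = -3.236 − 0.500×(-2.9) = -1.786
f_D = -1.786 / -7.9 = 0.2261

0.226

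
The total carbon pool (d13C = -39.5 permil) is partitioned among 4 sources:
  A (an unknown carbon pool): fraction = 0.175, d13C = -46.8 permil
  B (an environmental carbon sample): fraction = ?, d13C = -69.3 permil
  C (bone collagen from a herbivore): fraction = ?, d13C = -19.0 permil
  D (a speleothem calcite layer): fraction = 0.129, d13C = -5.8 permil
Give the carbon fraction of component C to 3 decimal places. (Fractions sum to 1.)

0.351

Let f_C and f_B be the unknown fractions; fractions sum to 1 so f_C + f_B = 0.696.
Mass balance: Σ fᵢ·δᵢ = δ_bulk ⇒ f_C·(-19.0) + f_B·(-69.3) = -39.5 − (-8.938) = -30.562
Substitute f_B = 0.696 − f_C:
f_C·(-19.0 − -69.3) = -30.562 − 0.696×(-69.3) = 17.671
f_C = 17.671 / 50.3 = 0.3513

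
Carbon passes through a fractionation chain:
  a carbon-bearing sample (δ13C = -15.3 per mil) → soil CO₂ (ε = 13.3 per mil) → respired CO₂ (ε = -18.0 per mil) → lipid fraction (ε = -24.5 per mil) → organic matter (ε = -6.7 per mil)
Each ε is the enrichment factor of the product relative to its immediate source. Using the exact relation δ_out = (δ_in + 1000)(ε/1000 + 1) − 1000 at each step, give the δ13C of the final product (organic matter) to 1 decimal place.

-50.6 per mil

step 1: δ = (-15.30 + 1000)·(13.3/1000 + 1) − 1000 = -2.20 per mil
step 2: δ = (-2.20 + 1000)·(-18.0/1000 + 1) − 1000 = -20.16 per mil
step 3: δ = (-20.16 + 1000)·(-24.5/1000 + 1) − 1000 = -44.17 per mil
step 4: δ = (-44.17 + 1000)·(-6.7/1000 + 1) − 1000 = -50.57 per mil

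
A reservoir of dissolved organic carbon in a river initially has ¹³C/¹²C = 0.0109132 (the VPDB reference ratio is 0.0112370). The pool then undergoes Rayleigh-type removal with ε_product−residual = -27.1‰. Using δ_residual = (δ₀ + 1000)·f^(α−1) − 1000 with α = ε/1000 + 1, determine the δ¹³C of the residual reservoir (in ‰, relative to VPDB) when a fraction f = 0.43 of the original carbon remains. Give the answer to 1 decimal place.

δ₀ = (0.0109132/0.0112370 − 1)×1000 = (0.971184 − 1)×1000 = -28.816‰
α − 1 = ε/1000 = -0.0271
f^(α−1) = 0.43^(-0.0271) = 1.023135
δ_res = (-28.816 + 1000) × 1.023135 − 1000 = 993.653 − 1000 = -6.35‰

-6.3‰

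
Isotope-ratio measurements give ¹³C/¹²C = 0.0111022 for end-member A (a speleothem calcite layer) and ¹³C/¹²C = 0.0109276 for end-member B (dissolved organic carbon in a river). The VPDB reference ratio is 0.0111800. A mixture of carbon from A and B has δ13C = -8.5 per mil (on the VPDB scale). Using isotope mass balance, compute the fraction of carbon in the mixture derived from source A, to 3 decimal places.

0.901

δ_A = (0.0111022/0.0111800 − 1)×1000 = (0.993041 − 1)×1000 = -6.959 per mil
δ_B = (0.0109276/0.0111800 − 1)×1000 = (0.977424 − 1)×1000 = -22.576 per mil
f_A = (δ_mix − δ_B)/(δ_A − δ_B) = (-8.5 − (-22.576))/(-6.959 − (-22.576))
f_A = 14.076 / 15.617 = 0.9013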